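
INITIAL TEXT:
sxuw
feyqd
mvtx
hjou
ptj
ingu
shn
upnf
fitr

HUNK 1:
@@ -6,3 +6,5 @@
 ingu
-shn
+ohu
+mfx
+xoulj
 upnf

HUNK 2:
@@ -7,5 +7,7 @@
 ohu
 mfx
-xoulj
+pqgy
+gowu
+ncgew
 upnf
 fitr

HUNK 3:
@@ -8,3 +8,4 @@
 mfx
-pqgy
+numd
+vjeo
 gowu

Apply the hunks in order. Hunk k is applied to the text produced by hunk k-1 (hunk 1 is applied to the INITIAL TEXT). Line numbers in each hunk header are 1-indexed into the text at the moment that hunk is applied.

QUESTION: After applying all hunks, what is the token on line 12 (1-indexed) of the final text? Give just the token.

Answer: ncgew

Derivation:
Hunk 1: at line 6 remove [shn] add [ohu,mfx,xoulj] -> 11 lines: sxuw feyqd mvtx hjou ptj ingu ohu mfx xoulj upnf fitr
Hunk 2: at line 7 remove [xoulj] add [pqgy,gowu,ncgew] -> 13 lines: sxuw feyqd mvtx hjou ptj ingu ohu mfx pqgy gowu ncgew upnf fitr
Hunk 3: at line 8 remove [pqgy] add [numd,vjeo] -> 14 lines: sxuw feyqd mvtx hjou ptj ingu ohu mfx numd vjeo gowu ncgew upnf fitr
Final line 12: ncgew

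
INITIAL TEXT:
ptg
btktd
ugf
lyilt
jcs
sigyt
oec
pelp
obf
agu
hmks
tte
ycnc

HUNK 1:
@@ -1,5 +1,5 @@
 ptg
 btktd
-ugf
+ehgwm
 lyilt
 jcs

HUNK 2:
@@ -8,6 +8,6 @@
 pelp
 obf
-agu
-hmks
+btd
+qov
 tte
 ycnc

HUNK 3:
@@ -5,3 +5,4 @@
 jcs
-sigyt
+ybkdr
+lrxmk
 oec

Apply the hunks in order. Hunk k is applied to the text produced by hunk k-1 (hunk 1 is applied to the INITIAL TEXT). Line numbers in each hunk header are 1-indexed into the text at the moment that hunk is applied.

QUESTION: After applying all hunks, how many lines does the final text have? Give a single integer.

Hunk 1: at line 1 remove [ugf] add [ehgwm] -> 13 lines: ptg btktd ehgwm lyilt jcs sigyt oec pelp obf agu hmks tte ycnc
Hunk 2: at line 8 remove [agu,hmks] add [btd,qov] -> 13 lines: ptg btktd ehgwm lyilt jcs sigyt oec pelp obf btd qov tte ycnc
Hunk 3: at line 5 remove [sigyt] add [ybkdr,lrxmk] -> 14 lines: ptg btktd ehgwm lyilt jcs ybkdr lrxmk oec pelp obf btd qov tte ycnc
Final line count: 14

Answer: 14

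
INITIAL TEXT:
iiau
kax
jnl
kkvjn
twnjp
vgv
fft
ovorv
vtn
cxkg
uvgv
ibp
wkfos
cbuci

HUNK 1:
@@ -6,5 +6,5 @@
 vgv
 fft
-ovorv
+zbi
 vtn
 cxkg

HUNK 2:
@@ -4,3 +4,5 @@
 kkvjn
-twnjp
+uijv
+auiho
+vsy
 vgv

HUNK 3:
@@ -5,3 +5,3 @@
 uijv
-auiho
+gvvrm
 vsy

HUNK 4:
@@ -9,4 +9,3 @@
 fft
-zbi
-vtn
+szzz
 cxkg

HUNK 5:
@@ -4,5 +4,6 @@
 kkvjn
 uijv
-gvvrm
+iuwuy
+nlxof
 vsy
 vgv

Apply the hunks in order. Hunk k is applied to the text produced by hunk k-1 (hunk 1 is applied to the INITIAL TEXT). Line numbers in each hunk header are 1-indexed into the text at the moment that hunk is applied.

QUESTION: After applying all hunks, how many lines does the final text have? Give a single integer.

Hunk 1: at line 6 remove [ovorv] add [zbi] -> 14 lines: iiau kax jnl kkvjn twnjp vgv fft zbi vtn cxkg uvgv ibp wkfos cbuci
Hunk 2: at line 4 remove [twnjp] add [uijv,auiho,vsy] -> 16 lines: iiau kax jnl kkvjn uijv auiho vsy vgv fft zbi vtn cxkg uvgv ibp wkfos cbuci
Hunk 3: at line 5 remove [auiho] add [gvvrm] -> 16 lines: iiau kax jnl kkvjn uijv gvvrm vsy vgv fft zbi vtn cxkg uvgv ibp wkfos cbuci
Hunk 4: at line 9 remove [zbi,vtn] add [szzz] -> 15 lines: iiau kax jnl kkvjn uijv gvvrm vsy vgv fft szzz cxkg uvgv ibp wkfos cbuci
Hunk 5: at line 4 remove [gvvrm] add [iuwuy,nlxof] -> 16 lines: iiau kax jnl kkvjn uijv iuwuy nlxof vsy vgv fft szzz cxkg uvgv ibp wkfos cbuci
Final line count: 16

Answer: 16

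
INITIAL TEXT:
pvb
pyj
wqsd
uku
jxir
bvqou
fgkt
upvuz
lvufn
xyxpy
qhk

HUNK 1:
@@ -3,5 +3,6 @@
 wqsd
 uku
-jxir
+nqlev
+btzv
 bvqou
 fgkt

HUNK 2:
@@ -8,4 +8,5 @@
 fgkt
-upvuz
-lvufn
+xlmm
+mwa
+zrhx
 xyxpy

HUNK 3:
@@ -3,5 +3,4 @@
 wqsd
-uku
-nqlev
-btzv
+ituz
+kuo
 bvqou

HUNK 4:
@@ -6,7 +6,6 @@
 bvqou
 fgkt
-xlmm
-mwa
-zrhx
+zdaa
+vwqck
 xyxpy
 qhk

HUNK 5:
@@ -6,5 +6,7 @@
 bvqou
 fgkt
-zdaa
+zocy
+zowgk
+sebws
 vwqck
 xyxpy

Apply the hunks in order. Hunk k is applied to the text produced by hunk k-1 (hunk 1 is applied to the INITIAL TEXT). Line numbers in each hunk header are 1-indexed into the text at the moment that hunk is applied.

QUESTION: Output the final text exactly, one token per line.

Answer: pvb
pyj
wqsd
ituz
kuo
bvqou
fgkt
zocy
zowgk
sebws
vwqck
xyxpy
qhk

Derivation:
Hunk 1: at line 3 remove [jxir] add [nqlev,btzv] -> 12 lines: pvb pyj wqsd uku nqlev btzv bvqou fgkt upvuz lvufn xyxpy qhk
Hunk 2: at line 8 remove [upvuz,lvufn] add [xlmm,mwa,zrhx] -> 13 lines: pvb pyj wqsd uku nqlev btzv bvqou fgkt xlmm mwa zrhx xyxpy qhk
Hunk 3: at line 3 remove [uku,nqlev,btzv] add [ituz,kuo] -> 12 lines: pvb pyj wqsd ituz kuo bvqou fgkt xlmm mwa zrhx xyxpy qhk
Hunk 4: at line 6 remove [xlmm,mwa,zrhx] add [zdaa,vwqck] -> 11 lines: pvb pyj wqsd ituz kuo bvqou fgkt zdaa vwqck xyxpy qhk
Hunk 5: at line 6 remove [zdaa] add [zocy,zowgk,sebws] -> 13 lines: pvb pyj wqsd ituz kuo bvqou fgkt zocy zowgk sebws vwqck xyxpy qhk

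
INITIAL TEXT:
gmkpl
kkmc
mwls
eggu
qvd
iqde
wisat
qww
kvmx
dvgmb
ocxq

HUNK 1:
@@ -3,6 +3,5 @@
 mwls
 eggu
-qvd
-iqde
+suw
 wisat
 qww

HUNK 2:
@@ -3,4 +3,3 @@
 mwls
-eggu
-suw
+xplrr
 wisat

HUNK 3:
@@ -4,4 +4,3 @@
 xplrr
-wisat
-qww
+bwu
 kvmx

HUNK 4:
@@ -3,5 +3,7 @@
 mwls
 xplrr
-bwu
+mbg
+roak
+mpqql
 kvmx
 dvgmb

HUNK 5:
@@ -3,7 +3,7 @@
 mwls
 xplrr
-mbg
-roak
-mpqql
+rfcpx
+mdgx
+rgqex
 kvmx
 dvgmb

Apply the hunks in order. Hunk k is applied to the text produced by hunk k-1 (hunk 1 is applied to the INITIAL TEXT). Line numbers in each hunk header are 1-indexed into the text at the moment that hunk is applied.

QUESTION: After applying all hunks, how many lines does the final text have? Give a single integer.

Hunk 1: at line 3 remove [qvd,iqde] add [suw] -> 10 lines: gmkpl kkmc mwls eggu suw wisat qww kvmx dvgmb ocxq
Hunk 2: at line 3 remove [eggu,suw] add [xplrr] -> 9 lines: gmkpl kkmc mwls xplrr wisat qww kvmx dvgmb ocxq
Hunk 3: at line 4 remove [wisat,qww] add [bwu] -> 8 lines: gmkpl kkmc mwls xplrr bwu kvmx dvgmb ocxq
Hunk 4: at line 3 remove [bwu] add [mbg,roak,mpqql] -> 10 lines: gmkpl kkmc mwls xplrr mbg roak mpqql kvmx dvgmb ocxq
Hunk 5: at line 3 remove [mbg,roak,mpqql] add [rfcpx,mdgx,rgqex] -> 10 lines: gmkpl kkmc mwls xplrr rfcpx mdgx rgqex kvmx dvgmb ocxq
Final line count: 10

Answer: 10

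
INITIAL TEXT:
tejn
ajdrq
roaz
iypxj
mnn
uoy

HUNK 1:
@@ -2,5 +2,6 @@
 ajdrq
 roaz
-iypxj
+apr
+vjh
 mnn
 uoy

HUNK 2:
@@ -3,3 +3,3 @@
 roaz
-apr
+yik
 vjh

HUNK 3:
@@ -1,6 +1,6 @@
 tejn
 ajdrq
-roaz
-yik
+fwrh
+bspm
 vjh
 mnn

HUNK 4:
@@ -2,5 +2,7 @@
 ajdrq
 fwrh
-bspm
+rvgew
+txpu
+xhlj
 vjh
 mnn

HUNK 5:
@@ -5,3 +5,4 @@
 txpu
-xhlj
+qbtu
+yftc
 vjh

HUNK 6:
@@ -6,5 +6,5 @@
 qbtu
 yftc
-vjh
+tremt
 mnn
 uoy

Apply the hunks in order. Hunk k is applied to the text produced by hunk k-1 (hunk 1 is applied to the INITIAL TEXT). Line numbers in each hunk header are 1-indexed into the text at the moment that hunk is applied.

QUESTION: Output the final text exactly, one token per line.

Answer: tejn
ajdrq
fwrh
rvgew
txpu
qbtu
yftc
tremt
mnn
uoy

Derivation:
Hunk 1: at line 2 remove [iypxj] add [apr,vjh] -> 7 lines: tejn ajdrq roaz apr vjh mnn uoy
Hunk 2: at line 3 remove [apr] add [yik] -> 7 lines: tejn ajdrq roaz yik vjh mnn uoy
Hunk 3: at line 1 remove [roaz,yik] add [fwrh,bspm] -> 7 lines: tejn ajdrq fwrh bspm vjh mnn uoy
Hunk 4: at line 2 remove [bspm] add [rvgew,txpu,xhlj] -> 9 lines: tejn ajdrq fwrh rvgew txpu xhlj vjh mnn uoy
Hunk 5: at line 5 remove [xhlj] add [qbtu,yftc] -> 10 lines: tejn ajdrq fwrh rvgew txpu qbtu yftc vjh mnn uoy
Hunk 6: at line 6 remove [vjh] add [tremt] -> 10 lines: tejn ajdrq fwrh rvgew txpu qbtu yftc tremt mnn uoy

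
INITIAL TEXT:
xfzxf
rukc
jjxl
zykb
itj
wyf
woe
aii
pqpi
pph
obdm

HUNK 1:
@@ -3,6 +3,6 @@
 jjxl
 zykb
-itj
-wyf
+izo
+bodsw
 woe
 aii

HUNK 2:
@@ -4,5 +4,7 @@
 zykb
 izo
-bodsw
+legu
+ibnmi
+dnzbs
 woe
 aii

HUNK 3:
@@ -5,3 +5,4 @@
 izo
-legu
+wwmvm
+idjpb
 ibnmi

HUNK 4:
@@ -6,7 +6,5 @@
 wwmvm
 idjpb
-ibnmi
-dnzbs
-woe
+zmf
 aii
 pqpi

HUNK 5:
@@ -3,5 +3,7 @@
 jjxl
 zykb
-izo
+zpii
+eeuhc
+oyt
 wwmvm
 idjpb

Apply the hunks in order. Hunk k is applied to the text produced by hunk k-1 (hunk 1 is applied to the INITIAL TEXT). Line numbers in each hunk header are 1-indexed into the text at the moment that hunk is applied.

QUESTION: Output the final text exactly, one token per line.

Hunk 1: at line 3 remove [itj,wyf] add [izo,bodsw] -> 11 lines: xfzxf rukc jjxl zykb izo bodsw woe aii pqpi pph obdm
Hunk 2: at line 4 remove [bodsw] add [legu,ibnmi,dnzbs] -> 13 lines: xfzxf rukc jjxl zykb izo legu ibnmi dnzbs woe aii pqpi pph obdm
Hunk 3: at line 5 remove [legu] add [wwmvm,idjpb] -> 14 lines: xfzxf rukc jjxl zykb izo wwmvm idjpb ibnmi dnzbs woe aii pqpi pph obdm
Hunk 4: at line 6 remove [ibnmi,dnzbs,woe] add [zmf] -> 12 lines: xfzxf rukc jjxl zykb izo wwmvm idjpb zmf aii pqpi pph obdm
Hunk 5: at line 3 remove [izo] add [zpii,eeuhc,oyt] -> 14 lines: xfzxf rukc jjxl zykb zpii eeuhc oyt wwmvm idjpb zmf aii pqpi pph obdm

Answer: xfzxf
rukc
jjxl
zykb
zpii
eeuhc
oyt
wwmvm
idjpb
zmf
aii
pqpi
pph
obdm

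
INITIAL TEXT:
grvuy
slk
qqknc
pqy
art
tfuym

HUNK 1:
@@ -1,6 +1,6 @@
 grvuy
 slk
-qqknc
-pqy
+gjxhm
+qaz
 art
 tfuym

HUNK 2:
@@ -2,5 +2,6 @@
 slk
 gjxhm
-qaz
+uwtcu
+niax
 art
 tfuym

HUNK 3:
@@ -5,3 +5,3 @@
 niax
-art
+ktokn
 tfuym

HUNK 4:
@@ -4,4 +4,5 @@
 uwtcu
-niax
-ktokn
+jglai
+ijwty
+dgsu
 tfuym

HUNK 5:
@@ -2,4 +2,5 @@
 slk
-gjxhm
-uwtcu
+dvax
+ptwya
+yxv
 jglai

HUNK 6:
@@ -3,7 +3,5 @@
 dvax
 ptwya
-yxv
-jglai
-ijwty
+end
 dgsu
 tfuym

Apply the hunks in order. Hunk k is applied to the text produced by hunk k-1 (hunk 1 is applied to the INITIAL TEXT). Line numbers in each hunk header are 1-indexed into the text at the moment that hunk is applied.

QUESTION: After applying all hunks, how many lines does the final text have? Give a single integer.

Answer: 7

Derivation:
Hunk 1: at line 1 remove [qqknc,pqy] add [gjxhm,qaz] -> 6 lines: grvuy slk gjxhm qaz art tfuym
Hunk 2: at line 2 remove [qaz] add [uwtcu,niax] -> 7 lines: grvuy slk gjxhm uwtcu niax art tfuym
Hunk 3: at line 5 remove [art] add [ktokn] -> 7 lines: grvuy slk gjxhm uwtcu niax ktokn tfuym
Hunk 4: at line 4 remove [niax,ktokn] add [jglai,ijwty,dgsu] -> 8 lines: grvuy slk gjxhm uwtcu jglai ijwty dgsu tfuym
Hunk 5: at line 2 remove [gjxhm,uwtcu] add [dvax,ptwya,yxv] -> 9 lines: grvuy slk dvax ptwya yxv jglai ijwty dgsu tfuym
Hunk 6: at line 3 remove [yxv,jglai,ijwty] add [end] -> 7 lines: grvuy slk dvax ptwya end dgsu tfuym
Final line count: 7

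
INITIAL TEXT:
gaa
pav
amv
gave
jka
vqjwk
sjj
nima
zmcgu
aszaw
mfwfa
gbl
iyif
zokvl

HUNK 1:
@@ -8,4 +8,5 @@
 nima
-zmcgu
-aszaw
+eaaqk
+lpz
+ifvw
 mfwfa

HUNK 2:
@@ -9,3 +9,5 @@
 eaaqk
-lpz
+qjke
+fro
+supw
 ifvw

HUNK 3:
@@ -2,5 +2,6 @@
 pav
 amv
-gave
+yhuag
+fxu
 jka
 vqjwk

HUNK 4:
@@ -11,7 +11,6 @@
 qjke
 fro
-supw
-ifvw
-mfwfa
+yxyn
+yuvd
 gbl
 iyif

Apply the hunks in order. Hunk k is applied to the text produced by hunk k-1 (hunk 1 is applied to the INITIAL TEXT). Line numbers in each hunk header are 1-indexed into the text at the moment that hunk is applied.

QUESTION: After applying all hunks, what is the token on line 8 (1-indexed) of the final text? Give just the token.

Hunk 1: at line 8 remove [zmcgu,aszaw] add [eaaqk,lpz,ifvw] -> 15 lines: gaa pav amv gave jka vqjwk sjj nima eaaqk lpz ifvw mfwfa gbl iyif zokvl
Hunk 2: at line 9 remove [lpz] add [qjke,fro,supw] -> 17 lines: gaa pav amv gave jka vqjwk sjj nima eaaqk qjke fro supw ifvw mfwfa gbl iyif zokvl
Hunk 3: at line 2 remove [gave] add [yhuag,fxu] -> 18 lines: gaa pav amv yhuag fxu jka vqjwk sjj nima eaaqk qjke fro supw ifvw mfwfa gbl iyif zokvl
Hunk 4: at line 11 remove [supw,ifvw,mfwfa] add [yxyn,yuvd] -> 17 lines: gaa pav amv yhuag fxu jka vqjwk sjj nima eaaqk qjke fro yxyn yuvd gbl iyif zokvl
Final line 8: sjj

Answer: sjj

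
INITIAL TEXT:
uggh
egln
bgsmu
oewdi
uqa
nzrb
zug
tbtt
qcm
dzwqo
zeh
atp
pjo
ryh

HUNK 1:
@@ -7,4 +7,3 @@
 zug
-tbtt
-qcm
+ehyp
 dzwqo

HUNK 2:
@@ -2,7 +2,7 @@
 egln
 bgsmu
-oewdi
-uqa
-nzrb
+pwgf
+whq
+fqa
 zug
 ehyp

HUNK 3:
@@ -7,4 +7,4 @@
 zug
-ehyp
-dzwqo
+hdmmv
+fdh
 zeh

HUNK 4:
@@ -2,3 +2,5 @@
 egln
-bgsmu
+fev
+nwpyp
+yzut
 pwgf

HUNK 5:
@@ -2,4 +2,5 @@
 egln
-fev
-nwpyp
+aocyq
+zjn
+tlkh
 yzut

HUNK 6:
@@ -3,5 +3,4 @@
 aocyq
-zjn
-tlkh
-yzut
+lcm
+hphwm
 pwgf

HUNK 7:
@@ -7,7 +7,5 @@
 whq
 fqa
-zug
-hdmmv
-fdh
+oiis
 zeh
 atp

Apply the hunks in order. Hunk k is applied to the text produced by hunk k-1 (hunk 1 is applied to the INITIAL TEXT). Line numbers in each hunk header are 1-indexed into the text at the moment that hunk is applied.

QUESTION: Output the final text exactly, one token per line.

Answer: uggh
egln
aocyq
lcm
hphwm
pwgf
whq
fqa
oiis
zeh
atp
pjo
ryh

Derivation:
Hunk 1: at line 7 remove [tbtt,qcm] add [ehyp] -> 13 lines: uggh egln bgsmu oewdi uqa nzrb zug ehyp dzwqo zeh atp pjo ryh
Hunk 2: at line 2 remove [oewdi,uqa,nzrb] add [pwgf,whq,fqa] -> 13 lines: uggh egln bgsmu pwgf whq fqa zug ehyp dzwqo zeh atp pjo ryh
Hunk 3: at line 7 remove [ehyp,dzwqo] add [hdmmv,fdh] -> 13 lines: uggh egln bgsmu pwgf whq fqa zug hdmmv fdh zeh atp pjo ryh
Hunk 4: at line 2 remove [bgsmu] add [fev,nwpyp,yzut] -> 15 lines: uggh egln fev nwpyp yzut pwgf whq fqa zug hdmmv fdh zeh atp pjo ryh
Hunk 5: at line 2 remove [fev,nwpyp] add [aocyq,zjn,tlkh] -> 16 lines: uggh egln aocyq zjn tlkh yzut pwgf whq fqa zug hdmmv fdh zeh atp pjo ryh
Hunk 6: at line 3 remove [zjn,tlkh,yzut] add [lcm,hphwm] -> 15 lines: uggh egln aocyq lcm hphwm pwgf whq fqa zug hdmmv fdh zeh atp pjo ryh
Hunk 7: at line 7 remove [zug,hdmmv,fdh] add [oiis] -> 13 lines: uggh egln aocyq lcm hphwm pwgf whq fqa oiis zeh atp pjo ryh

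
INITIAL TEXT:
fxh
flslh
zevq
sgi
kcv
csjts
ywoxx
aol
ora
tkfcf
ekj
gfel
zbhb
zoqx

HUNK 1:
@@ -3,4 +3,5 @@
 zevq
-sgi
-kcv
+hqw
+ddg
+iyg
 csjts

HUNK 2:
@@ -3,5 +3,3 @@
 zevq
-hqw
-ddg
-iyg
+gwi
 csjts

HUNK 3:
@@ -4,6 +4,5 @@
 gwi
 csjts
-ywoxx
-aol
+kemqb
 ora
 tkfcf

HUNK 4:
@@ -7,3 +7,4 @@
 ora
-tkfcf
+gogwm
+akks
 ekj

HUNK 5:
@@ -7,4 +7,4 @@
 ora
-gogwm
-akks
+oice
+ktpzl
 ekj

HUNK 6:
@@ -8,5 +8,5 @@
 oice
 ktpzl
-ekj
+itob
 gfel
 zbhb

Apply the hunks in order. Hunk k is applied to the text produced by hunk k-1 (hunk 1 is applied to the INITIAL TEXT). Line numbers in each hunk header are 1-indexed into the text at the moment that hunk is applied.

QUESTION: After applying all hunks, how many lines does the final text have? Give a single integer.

Hunk 1: at line 3 remove [sgi,kcv] add [hqw,ddg,iyg] -> 15 lines: fxh flslh zevq hqw ddg iyg csjts ywoxx aol ora tkfcf ekj gfel zbhb zoqx
Hunk 2: at line 3 remove [hqw,ddg,iyg] add [gwi] -> 13 lines: fxh flslh zevq gwi csjts ywoxx aol ora tkfcf ekj gfel zbhb zoqx
Hunk 3: at line 4 remove [ywoxx,aol] add [kemqb] -> 12 lines: fxh flslh zevq gwi csjts kemqb ora tkfcf ekj gfel zbhb zoqx
Hunk 4: at line 7 remove [tkfcf] add [gogwm,akks] -> 13 lines: fxh flslh zevq gwi csjts kemqb ora gogwm akks ekj gfel zbhb zoqx
Hunk 5: at line 7 remove [gogwm,akks] add [oice,ktpzl] -> 13 lines: fxh flslh zevq gwi csjts kemqb ora oice ktpzl ekj gfel zbhb zoqx
Hunk 6: at line 8 remove [ekj] add [itob] -> 13 lines: fxh flslh zevq gwi csjts kemqb ora oice ktpzl itob gfel zbhb zoqx
Final line count: 13

Answer: 13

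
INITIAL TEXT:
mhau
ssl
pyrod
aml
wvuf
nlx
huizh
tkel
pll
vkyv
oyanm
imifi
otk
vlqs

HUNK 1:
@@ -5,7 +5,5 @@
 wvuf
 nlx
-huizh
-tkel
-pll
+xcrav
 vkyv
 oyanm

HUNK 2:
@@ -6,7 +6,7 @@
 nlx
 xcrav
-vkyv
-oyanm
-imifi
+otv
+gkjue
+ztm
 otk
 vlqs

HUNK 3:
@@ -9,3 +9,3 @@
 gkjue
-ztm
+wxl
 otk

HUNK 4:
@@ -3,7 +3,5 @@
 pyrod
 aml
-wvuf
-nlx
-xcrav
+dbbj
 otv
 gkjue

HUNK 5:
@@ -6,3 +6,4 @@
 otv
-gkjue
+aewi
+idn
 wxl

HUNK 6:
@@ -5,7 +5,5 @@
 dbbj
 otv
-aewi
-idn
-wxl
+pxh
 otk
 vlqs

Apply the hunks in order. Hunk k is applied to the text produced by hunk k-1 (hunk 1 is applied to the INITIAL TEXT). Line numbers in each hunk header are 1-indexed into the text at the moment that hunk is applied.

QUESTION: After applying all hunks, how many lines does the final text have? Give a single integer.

Answer: 9

Derivation:
Hunk 1: at line 5 remove [huizh,tkel,pll] add [xcrav] -> 12 lines: mhau ssl pyrod aml wvuf nlx xcrav vkyv oyanm imifi otk vlqs
Hunk 2: at line 6 remove [vkyv,oyanm,imifi] add [otv,gkjue,ztm] -> 12 lines: mhau ssl pyrod aml wvuf nlx xcrav otv gkjue ztm otk vlqs
Hunk 3: at line 9 remove [ztm] add [wxl] -> 12 lines: mhau ssl pyrod aml wvuf nlx xcrav otv gkjue wxl otk vlqs
Hunk 4: at line 3 remove [wvuf,nlx,xcrav] add [dbbj] -> 10 lines: mhau ssl pyrod aml dbbj otv gkjue wxl otk vlqs
Hunk 5: at line 6 remove [gkjue] add [aewi,idn] -> 11 lines: mhau ssl pyrod aml dbbj otv aewi idn wxl otk vlqs
Hunk 6: at line 5 remove [aewi,idn,wxl] add [pxh] -> 9 lines: mhau ssl pyrod aml dbbj otv pxh otk vlqs
Final line count: 9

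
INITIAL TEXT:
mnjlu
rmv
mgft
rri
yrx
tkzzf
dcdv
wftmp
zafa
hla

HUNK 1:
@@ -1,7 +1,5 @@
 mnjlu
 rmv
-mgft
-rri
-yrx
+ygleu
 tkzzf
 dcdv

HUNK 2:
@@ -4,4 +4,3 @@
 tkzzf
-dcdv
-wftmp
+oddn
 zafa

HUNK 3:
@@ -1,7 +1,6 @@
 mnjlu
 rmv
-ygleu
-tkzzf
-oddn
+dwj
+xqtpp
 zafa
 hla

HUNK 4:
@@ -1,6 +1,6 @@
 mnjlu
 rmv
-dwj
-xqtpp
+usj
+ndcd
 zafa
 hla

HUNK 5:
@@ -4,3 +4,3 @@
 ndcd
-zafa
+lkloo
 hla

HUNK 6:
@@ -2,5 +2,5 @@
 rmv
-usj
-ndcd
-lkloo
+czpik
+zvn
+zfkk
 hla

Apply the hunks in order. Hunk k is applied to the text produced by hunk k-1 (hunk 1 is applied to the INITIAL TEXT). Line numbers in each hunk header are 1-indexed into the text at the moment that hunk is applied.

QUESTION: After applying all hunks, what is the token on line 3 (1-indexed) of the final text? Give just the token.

Hunk 1: at line 1 remove [mgft,rri,yrx] add [ygleu] -> 8 lines: mnjlu rmv ygleu tkzzf dcdv wftmp zafa hla
Hunk 2: at line 4 remove [dcdv,wftmp] add [oddn] -> 7 lines: mnjlu rmv ygleu tkzzf oddn zafa hla
Hunk 3: at line 1 remove [ygleu,tkzzf,oddn] add [dwj,xqtpp] -> 6 lines: mnjlu rmv dwj xqtpp zafa hla
Hunk 4: at line 1 remove [dwj,xqtpp] add [usj,ndcd] -> 6 lines: mnjlu rmv usj ndcd zafa hla
Hunk 5: at line 4 remove [zafa] add [lkloo] -> 6 lines: mnjlu rmv usj ndcd lkloo hla
Hunk 6: at line 2 remove [usj,ndcd,lkloo] add [czpik,zvn,zfkk] -> 6 lines: mnjlu rmv czpik zvn zfkk hla
Final line 3: czpik

Answer: czpik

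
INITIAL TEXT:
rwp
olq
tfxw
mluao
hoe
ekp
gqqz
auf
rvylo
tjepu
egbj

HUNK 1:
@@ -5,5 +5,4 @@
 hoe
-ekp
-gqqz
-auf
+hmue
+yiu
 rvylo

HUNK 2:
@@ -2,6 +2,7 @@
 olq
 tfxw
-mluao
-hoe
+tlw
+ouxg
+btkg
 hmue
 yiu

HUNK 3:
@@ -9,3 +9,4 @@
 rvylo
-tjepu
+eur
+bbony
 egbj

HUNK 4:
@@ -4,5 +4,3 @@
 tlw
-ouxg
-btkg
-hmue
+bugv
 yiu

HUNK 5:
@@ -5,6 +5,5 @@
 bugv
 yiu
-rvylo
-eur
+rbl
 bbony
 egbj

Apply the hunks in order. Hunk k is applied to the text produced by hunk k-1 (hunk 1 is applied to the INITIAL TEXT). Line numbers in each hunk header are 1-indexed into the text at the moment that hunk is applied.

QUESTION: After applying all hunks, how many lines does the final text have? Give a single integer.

Hunk 1: at line 5 remove [ekp,gqqz,auf] add [hmue,yiu] -> 10 lines: rwp olq tfxw mluao hoe hmue yiu rvylo tjepu egbj
Hunk 2: at line 2 remove [mluao,hoe] add [tlw,ouxg,btkg] -> 11 lines: rwp olq tfxw tlw ouxg btkg hmue yiu rvylo tjepu egbj
Hunk 3: at line 9 remove [tjepu] add [eur,bbony] -> 12 lines: rwp olq tfxw tlw ouxg btkg hmue yiu rvylo eur bbony egbj
Hunk 4: at line 4 remove [ouxg,btkg,hmue] add [bugv] -> 10 lines: rwp olq tfxw tlw bugv yiu rvylo eur bbony egbj
Hunk 5: at line 5 remove [rvylo,eur] add [rbl] -> 9 lines: rwp olq tfxw tlw bugv yiu rbl bbony egbj
Final line count: 9

Answer: 9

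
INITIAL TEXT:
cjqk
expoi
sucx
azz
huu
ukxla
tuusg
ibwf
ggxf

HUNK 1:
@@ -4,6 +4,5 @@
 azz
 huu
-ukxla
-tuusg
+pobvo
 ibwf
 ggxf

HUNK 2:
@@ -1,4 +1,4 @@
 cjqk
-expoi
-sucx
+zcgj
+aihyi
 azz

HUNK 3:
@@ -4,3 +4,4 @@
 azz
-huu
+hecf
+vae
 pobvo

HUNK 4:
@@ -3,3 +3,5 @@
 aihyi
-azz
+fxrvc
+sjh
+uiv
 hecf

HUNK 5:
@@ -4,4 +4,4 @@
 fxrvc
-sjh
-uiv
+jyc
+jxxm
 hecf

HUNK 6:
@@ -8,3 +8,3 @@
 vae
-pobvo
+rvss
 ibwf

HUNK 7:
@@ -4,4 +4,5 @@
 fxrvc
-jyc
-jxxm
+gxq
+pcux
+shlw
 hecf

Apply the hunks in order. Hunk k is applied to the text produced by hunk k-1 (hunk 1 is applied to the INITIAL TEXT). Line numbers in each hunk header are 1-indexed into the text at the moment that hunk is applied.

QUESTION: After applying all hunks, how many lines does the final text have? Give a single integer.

Answer: 12

Derivation:
Hunk 1: at line 4 remove [ukxla,tuusg] add [pobvo] -> 8 lines: cjqk expoi sucx azz huu pobvo ibwf ggxf
Hunk 2: at line 1 remove [expoi,sucx] add [zcgj,aihyi] -> 8 lines: cjqk zcgj aihyi azz huu pobvo ibwf ggxf
Hunk 3: at line 4 remove [huu] add [hecf,vae] -> 9 lines: cjqk zcgj aihyi azz hecf vae pobvo ibwf ggxf
Hunk 4: at line 3 remove [azz] add [fxrvc,sjh,uiv] -> 11 lines: cjqk zcgj aihyi fxrvc sjh uiv hecf vae pobvo ibwf ggxf
Hunk 5: at line 4 remove [sjh,uiv] add [jyc,jxxm] -> 11 lines: cjqk zcgj aihyi fxrvc jyc jxxm hecf vae pobvo ibwf ggxf
Hunk 6: at line 8 remove [pobvo] add [rvss] -> 11 lines: cjqk zcgj aihyi fxrvc jyc jxxm hecf vae rvss ibwf ggxf
Hunk 7: at line 4 remove [jyc,jxxm] add [gxq,pcux,shlw] -> 12 lines: cjqk zcgj aihyi fxrvc gxq pcux shlw hecf vae rvss ibwf ggxf
Final line count: 12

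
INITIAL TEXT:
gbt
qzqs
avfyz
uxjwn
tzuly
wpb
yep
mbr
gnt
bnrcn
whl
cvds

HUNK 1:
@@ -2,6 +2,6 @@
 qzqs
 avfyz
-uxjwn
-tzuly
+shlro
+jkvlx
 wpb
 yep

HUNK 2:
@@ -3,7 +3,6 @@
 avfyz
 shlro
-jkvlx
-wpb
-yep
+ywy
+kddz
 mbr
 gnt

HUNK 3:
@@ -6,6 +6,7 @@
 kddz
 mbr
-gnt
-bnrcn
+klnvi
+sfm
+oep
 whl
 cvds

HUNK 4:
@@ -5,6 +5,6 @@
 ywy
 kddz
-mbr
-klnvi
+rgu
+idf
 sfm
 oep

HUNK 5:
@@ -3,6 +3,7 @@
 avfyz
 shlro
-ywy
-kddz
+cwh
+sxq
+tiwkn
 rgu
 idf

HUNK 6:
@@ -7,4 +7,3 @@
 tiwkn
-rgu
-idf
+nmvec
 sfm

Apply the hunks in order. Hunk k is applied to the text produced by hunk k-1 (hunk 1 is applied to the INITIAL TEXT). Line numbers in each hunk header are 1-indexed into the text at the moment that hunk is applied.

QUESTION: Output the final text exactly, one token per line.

Answer: gbt
qzqs
avfyz
shlro
cwh
sxq
tiwkn
nmvec
sfm
oep
whl
cvds

Derivation:
Hunk 1: at line 2 remove [uxjwn,tzuly] add [shlro,jkvlx] -> 12 lines: gbt qzqs avfyz shlro jkvlx wpb yep mbr gnt bnrcn whl cvds
Hunk 2: at line 3 remove [jkvlx,wpb,yep] add [ywy,kddz] -> 11 lines: gbt qzqs avfyz shlro ywy kddz mbr gnt bnrcn whl cvds
Hunk 3: at line 6 remove [gnt,bnrcn] add [klnvi,sfm,oep] -> 12 lines: gbt qzqs avfyz shlro ywy kddz mbr klnvi sfm oep whl cvds
Hunk 4: at line 5 remove [mbr,klnvi] add [rgu,idf] -> 12 lines: gbt qzqs avfyz shlro ywy kddz rgu idf sfm oep whl cvds
Hunk 5: at line 3 remove [ywy,kddz] add [cwh,sxq,tiwkn] -> 13 lines: gbt qzqs avfyz shlro cwh sxq tiwkn rgu idf sfm oep whl cvds
Hunk 6: at line 7 remove [rgu,idf] add [nmvec] -> 12 lines: gbt qzqs avfyz shlro cwh sxq tiwkn nmvec sfm oep whl cvds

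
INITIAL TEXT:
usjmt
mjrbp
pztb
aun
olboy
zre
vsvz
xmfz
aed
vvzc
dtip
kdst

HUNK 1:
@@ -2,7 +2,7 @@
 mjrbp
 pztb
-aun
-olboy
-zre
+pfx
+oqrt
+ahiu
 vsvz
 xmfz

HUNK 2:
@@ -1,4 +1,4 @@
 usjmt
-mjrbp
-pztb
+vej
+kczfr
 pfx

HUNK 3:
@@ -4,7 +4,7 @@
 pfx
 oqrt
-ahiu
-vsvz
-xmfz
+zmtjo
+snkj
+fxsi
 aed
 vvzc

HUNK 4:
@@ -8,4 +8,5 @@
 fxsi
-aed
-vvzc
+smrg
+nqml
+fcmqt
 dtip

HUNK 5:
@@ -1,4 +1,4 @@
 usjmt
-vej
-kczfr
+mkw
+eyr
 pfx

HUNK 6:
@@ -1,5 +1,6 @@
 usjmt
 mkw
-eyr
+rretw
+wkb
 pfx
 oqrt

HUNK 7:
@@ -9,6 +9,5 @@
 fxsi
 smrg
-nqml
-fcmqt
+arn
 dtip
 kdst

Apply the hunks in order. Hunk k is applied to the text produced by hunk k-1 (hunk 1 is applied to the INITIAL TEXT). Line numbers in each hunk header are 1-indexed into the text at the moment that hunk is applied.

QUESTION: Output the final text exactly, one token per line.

Hunk 1: at line 2 remove [aun,olboy,zre] add [pfx,oqrt,ahiu] -> 12 lines: usjmt mjrbp pztb pfx oqrt ahiu vsvz xmfz aed vvzc dtip kdst
Hunk 2: at line 1 remove [mjrbp,pztb] add [vej,kczfr] -> 12 lines: usjmt vej kczfr pfx oqrt ahiu vsvz xmfz aed vvzc dtip kdst
Hunk 3: at line 4 remove [ahiu,vsvz,xmfz] add [zmtjo,snkj,fxsi] -> 12 lines: usjmt vej kczfr pfx oqrt zmtjo snkj fxsi aed vvzc dtip kdst
Hunk 4: at line 8 remove [aed,vvzc] add [smrg,nqml,fcmqt] -> 13 lines: usjmt vej kczfr pfx oqrt zmtjo snkj fxsi smrg nqml fcmqt dtip kdst
Hunk 5: at line 1 remove [vej,kczfr] add [mkw,eyr] -> 13 lines: usjmt mkw eyr pfx oqrt zmtjo snkj fxsi smrg nqml fcmqt dtip kdst
Hunk 6: at line 1 remove [eyr] add [rretw,wkb] -> 14 lines: usjmt mkw rretw wkb pfx oqrt zmtjo snkj fxsi smrg nqml fcmqt dtip kdst
Hunk 7: at line 9 remove [nqml,fcmqt] add [arn] -> 13 lines: usjmt mkw rretw wkb pfx oqrt zmtjo snkj fxsi smrg arn dtip kdst

Answer: usjmt
mkw
rretw
wkb
pfx
oqrt
zmtjo
snkj
fxsi
smrg
arn
dtip
kdst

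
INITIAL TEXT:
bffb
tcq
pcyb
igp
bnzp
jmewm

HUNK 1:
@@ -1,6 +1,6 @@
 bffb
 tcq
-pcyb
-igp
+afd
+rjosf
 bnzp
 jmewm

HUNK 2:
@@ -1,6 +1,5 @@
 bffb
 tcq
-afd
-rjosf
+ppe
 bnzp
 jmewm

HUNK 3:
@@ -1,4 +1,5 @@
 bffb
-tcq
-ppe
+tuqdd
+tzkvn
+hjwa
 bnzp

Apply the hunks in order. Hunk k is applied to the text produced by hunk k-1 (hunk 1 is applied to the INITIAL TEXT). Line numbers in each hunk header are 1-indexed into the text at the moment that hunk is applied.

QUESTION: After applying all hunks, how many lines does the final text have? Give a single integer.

Hunk 1: at line 1 remove [pcyb,igp] add [afd,rjosf] -> 6 lines: bffb tcq afd rjosf bnzp jmewm
Hunk 2: at line 1 remove [afd,rjosf] add [ppe] -> 5 lines: bffb tcq ppe bnzp jmewm
Hunk 3: at line 1 remove [tcq,ppe] add [tuqdd,tzkvn,hjwa] -> 6 lines: bffb tuqdd tzkvn hjwa bnzp jmewm
Final line count: 6

Answer: 6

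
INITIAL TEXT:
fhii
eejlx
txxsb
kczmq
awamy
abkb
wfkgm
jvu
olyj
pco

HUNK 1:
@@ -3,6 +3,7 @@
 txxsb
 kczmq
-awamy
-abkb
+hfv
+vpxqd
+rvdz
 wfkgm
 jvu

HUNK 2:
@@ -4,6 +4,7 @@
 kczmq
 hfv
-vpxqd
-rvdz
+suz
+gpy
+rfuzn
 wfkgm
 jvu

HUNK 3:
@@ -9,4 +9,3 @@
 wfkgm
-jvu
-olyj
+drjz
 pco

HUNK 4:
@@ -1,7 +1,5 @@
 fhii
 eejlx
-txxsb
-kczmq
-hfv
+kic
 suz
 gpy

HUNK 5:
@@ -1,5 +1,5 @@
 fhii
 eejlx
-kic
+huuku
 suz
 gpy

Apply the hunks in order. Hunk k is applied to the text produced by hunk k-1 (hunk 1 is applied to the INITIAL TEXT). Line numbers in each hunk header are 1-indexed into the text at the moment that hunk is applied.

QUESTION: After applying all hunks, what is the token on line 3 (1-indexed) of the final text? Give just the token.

Hunk 1: at line 3 remove [awamy,abkb] add [hfv,vpxqd,rvdz] -> 11 lines: fhii eejlx txxsb kczmq hfv vpxqd rvdz wfkgm jvu olyj pco
Hunk 2: at line 4 remove [vpxqd,rvdz] add [suz,gpy,rfuzn] -> 12 lines: fhii eejlx txxsb kczmq hfv suz gpy rfuzn wfkgm jvu olyj pco
Hunk 3: at line 9 remove [jvu,olyj] add [drjz] -> 11 lines: fhii eejlx txxsb kczmq hfv suz gpy rfuzn wfkgm drjz pco
Hunk 4: at line 1 remove [txxsb,kczmq,hfv] add [kic] -> 9 lines: fhii eejlx kic suz gpy rfuzn wfkgm drjz pco
Hunk 5: at line 1 remove [kic] add [huuku] -> 9 lines: fhii eejlx huuku suz gpy rfuzn wfkgm drjz pco
Final line 3: huuku

Answer: huuku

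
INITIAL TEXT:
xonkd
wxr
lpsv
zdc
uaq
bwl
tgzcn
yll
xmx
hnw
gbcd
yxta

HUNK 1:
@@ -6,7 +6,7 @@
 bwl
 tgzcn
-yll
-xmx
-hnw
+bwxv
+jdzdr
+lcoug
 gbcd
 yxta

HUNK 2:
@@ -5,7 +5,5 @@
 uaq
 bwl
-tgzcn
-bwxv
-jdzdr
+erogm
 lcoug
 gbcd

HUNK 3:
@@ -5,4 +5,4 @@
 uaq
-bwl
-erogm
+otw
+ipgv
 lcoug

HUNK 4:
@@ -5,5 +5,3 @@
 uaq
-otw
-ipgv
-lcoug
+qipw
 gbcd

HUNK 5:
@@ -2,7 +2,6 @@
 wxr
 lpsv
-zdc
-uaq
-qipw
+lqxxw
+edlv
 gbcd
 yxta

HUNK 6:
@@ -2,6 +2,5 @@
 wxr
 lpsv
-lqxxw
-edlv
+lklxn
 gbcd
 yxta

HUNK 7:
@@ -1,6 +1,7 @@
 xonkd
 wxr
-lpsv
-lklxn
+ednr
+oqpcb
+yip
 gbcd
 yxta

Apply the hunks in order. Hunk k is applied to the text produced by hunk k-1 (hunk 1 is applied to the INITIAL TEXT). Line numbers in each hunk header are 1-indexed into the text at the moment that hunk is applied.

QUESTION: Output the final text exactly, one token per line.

Hunk 1: at line 6 remove [yll,xmx,hnw] add [bwxv,jdzdr,lcoug] -> 12 lines: xonkd wxr lpsv zdc uaq bwl tgzcn bwxv jdzdr lcoug gbcd yxta
Hunk 2: at line 5 remove [tgzcn,bwxv,jdzdr] add [erogm] -> 10 lines: xonkd wxr lpsv zdc uaq bwl erogm lcoug gbcd yxta
Hunk 3: at line 5 remove [bwl,erogm] add [otw,ipgv] -> 10 lines: xonkd wxr lpsv zdc uaq otw ipgv lcoug gbcd yxta
Hunk 4: at line 5 remove [otw,ipgv,lcoug] add [qipw] -> 8 lines: xonkd wxr lpsv zdc uaq qipw gbcd yxta
Hunk 5: at line 2 remove [zdc,uaq,qipw] add [lqxxw,edlv] -> 7 lines: xonkd wxr lpsv lqxxw edlv gbcd yxta
Hunk 6: at line 2 remove [lqxxw,edlv] add [lklxn] -> 6 lines: xonkd wxr lpsv lklxn gbcd yxta
Hunk 7: at line 1 remove [lpsv,lklxn] add [ednr,oqpcb,yip] -> 7 lines: xonkd wxr ednr oqpcb yip gbcd yxta

Answer: xonkd
wxr
ednr
oqpcb
yip
gbcd
yxta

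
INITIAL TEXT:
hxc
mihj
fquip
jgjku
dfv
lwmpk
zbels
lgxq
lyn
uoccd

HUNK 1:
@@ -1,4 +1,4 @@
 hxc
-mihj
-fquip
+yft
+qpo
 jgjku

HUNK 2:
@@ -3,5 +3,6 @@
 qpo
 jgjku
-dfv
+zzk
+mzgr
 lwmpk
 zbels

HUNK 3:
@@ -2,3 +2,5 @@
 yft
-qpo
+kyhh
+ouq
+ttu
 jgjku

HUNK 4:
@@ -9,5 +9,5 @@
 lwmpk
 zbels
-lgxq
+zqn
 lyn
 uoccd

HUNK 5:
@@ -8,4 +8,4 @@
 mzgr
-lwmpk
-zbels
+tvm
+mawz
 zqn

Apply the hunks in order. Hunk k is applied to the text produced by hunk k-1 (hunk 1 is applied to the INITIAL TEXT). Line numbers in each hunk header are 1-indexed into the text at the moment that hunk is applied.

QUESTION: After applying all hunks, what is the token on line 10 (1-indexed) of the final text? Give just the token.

Hunk 1: at line 1 remove [mihj,fquip] add [yft,qpo] -> 10 lines: hxc yft qpo jgjku dfv lwmpk zbels lgxq lyn uoccd
Hunk 2: at line 3 remove [dfv] add [zzk,mzgr] -> 11 lines: hxc yft qpo jgjku zzk mzgr lwmpk zbels lgxq lyn uoccd
Hunk 3: at line 2 remove [qpo] add [kyhh,ouq,ttu] -> 13 lines: hxc yft kyhh ouq ttu jgjku zzk mzgr lwmpk zbels lgxq lyn uoccd
Hunk 4: at line 9 remove [lgxq] add [zqn] -> 13 lines: hxc yft kyhh ouq ttu jgjku zzk mzgr lwmpk zbels zqn lyn uoccd
Hunk 5: at line 8 remove [lwmpk,zbels] add [tvm,mawz] -> 13 lines: hxc yft kyhh ouq ttu jgjku zzk mzgr tvm mawz zqn lyn uoccd
Final line 10: mawz

Answer: mawz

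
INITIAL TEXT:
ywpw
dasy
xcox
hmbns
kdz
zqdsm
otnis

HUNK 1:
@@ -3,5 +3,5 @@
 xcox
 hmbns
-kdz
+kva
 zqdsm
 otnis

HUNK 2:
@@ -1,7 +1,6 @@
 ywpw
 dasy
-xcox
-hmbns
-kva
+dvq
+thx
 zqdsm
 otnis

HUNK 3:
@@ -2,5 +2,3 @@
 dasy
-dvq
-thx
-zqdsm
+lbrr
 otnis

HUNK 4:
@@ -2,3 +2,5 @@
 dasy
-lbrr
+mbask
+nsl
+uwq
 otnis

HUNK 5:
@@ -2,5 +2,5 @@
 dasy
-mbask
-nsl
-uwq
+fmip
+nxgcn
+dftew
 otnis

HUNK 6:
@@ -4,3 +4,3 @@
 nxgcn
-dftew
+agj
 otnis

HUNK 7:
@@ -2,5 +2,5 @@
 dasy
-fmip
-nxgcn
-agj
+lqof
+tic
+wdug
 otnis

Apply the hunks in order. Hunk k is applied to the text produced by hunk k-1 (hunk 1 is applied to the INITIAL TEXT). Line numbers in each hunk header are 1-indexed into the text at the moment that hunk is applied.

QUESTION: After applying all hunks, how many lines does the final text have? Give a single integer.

Answer: 6

Derivation:
Hunk 1: at line 3 remove [kdz] add [kva] -> 7 lines: ywpw dasy xcox hmbns kva zqdsm otnis
Hunk 2: at line 1 remove [xcox,hmbns,kva] add [dvq,thx] -> 6 lines: ywpw dasy dvq thx zqdsm otnis
Hunk 3: at line 2 remove [dvq,thx,zqdsm] add [lbrr] -> 4 lines: ywpw dasy lbrr otnis
Hunk 4: at line 2 remove [lbrr] add [mbask,nsl,uwq] -> 6 lines: ywpw dasy mbask nsl uwq otnis
Hunk 5: at line 2 remove [mbask,nsl,uwq] add [fmip,nxgcn,dftew] -> 6 lines: ywpw dasy fmip nxgcn dftew otnis
Hunk 6: at line 4 remove [dftew] add [agj] -> 6 lines: ywpw dasy fmip nxgcn agj otnis
Hunk 7: at line 2 remove [fmip,nxgcn,agj] add [lqof,tic,wdug] -> 6 lines: ywpw dasy lqof tic wdug otnis
Final line count: 6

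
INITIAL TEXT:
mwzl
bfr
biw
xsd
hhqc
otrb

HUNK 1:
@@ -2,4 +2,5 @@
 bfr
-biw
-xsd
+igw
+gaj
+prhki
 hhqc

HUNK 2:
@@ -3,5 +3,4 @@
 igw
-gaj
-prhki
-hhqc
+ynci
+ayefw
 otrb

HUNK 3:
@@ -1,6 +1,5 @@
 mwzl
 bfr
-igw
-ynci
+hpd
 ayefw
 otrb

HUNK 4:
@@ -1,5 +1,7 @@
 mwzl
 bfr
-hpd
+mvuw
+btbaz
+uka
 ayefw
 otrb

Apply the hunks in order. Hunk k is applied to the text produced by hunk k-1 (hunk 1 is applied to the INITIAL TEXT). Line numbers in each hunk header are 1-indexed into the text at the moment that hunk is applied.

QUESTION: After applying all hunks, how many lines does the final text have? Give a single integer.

Hunk 1: at line 2 remove [biw,xsd] add [igw,gaj,prhki] -> 7 lines: mwzl bfr igw gaj prhki hhqc otrb
Hunk 2: at line 3 remove [gaj,prhki,hhqc] add [ynci,ayefw] -> 6 lines: mwzl bfr igw ynci ayefw otrb
Hunk 3: at line 1 remove [igw,ynci] add [hpd] -> 5 lines: mwzl bfr hpd ayefw otrb
Hunk 4: at line 1 remove [hpd] add [mvuw,btbaz,uka] -> 7 lines: mwzl bfr mvuw btbaz uka ayefw otrb
Final line count: 7

Answer: 7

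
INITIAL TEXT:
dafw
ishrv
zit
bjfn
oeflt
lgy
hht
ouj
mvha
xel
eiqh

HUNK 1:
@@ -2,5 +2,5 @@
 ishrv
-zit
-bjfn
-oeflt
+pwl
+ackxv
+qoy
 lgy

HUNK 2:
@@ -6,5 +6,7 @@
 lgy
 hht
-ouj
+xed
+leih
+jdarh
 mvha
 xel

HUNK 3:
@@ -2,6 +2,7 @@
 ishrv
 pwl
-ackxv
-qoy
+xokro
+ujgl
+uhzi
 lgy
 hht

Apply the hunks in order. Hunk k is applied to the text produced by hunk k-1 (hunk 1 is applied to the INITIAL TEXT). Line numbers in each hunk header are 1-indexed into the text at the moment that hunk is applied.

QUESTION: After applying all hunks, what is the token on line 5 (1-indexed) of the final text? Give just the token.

Answer: ujgl

Derivation:
Hunk 1: at line 2 remove [zit,bjfn,oeflt] add [pwl,ackxv,qoy] -> 11 lines: dafw ishrv pwl ackxv qoy lgy hht ouj mvha xel eiqh
Hunk 2: at line 6 remove [ouj] add [xed,leih,jdarh] -> 13 lines: dafw ishrv pwl ackxv qoy lgy hht xed leih jdarh mvha xel eiqh
Hunk 3: at line 2 remove [ackxv,qoy] add [xokro,ujgl,uhzi] -> 14 lines: dafw ishrv pwl xokro ujgl uhzi lgy hht xed leih jdarh mvha xel eiqh
Final line 5: ujgl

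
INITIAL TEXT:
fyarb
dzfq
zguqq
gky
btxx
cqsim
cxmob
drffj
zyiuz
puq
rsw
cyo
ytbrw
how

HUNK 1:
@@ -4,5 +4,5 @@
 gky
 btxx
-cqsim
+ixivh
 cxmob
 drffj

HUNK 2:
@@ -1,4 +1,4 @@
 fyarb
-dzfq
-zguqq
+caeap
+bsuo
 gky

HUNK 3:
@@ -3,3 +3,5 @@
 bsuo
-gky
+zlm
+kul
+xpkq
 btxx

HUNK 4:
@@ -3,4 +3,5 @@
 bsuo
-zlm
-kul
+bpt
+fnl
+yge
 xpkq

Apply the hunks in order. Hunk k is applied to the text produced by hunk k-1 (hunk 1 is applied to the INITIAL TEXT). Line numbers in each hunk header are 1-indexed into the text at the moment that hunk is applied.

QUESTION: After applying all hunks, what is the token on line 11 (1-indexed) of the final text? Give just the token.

Hunk 1: at line 4 remove [cqsim] add [ixivh] -> 14 lines: fyarb dzfq zguqq gky btxx ixivh cxmob drffj zyiuz puq rsw cyo ytbrw how
Hunk 2: at line 1 remove [dzfq,zguqq] add [caeap,bsuo] -> 14 lines: fyarb caeap bsuo gky btxx ixivh cxmob drffj zyiuz puq rsw cyo ytbrw how
Hunk 3: at line 3 remove [gky] add [zlm,kul,xpkq] -> 16 lines: fyarb caeap bsuo zlm kul xpkq btxx ixivh cxmob drffj zyiuz puq rsw cyo ytbrw how
Hunk 4: at line 3 remove [zlm,kul] add [bpt,fnl,yge] -> 17 lines: fyarb caeap bsuo bpt fnl yge xpkq btxx ixivh cxmob drffj zyiuz puq rsw cyo ytbrw how
Final line 11: drffj

Answer: drffj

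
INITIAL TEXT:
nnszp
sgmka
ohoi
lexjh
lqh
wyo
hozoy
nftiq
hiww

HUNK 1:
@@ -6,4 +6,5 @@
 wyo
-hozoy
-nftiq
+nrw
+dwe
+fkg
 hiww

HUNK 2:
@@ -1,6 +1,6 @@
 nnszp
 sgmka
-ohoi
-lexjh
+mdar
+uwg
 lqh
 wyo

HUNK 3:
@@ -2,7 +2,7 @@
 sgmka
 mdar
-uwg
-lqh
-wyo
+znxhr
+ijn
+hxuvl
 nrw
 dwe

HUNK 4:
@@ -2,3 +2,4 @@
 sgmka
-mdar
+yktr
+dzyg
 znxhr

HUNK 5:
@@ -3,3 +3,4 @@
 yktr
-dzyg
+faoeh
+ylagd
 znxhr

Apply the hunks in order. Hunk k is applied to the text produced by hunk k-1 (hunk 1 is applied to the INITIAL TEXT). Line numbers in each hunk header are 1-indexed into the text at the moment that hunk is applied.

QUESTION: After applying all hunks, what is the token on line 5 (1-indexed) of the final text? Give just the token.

Hunk 1: at line 6 remove [hozoy,nftiq] add [nrw,dwe,fkg] -> 10 lines: nnszp sgmka ohoi lexjh lqh wyo nrw dwe fkg hiww
Hunk 2: at line 1 remove [ohoi,lexjh] add [mdar,uwg] -> 10 lines: nnszp sgmka mdar uwg lqh wyo nrw dwe fkg hiww
Hunk 3: at line 2 remove [uwg,lqh,wyo] add [znxhr,ijn,hxuvl] -> 10 lines: nnszp sgmka mdar znxhr ijn hxuvl nrw dwe fkg hiww
Hunk 4: at line 2 remove [mdar] add [yktr,dzyg] -> 11 lines: nnszp sgmka yktr dzyg znxhr ijn hxuvl nrw dwe fkg hiww
Hunk 5: at line 3 remove [dzyg] add [faoeh,ylagd] -> 12 lines: nnszp sgmka yktr faoeh ylagd znxhr ijn hxuvl nrw dwe fkg hiww
Final line 5: ylagd

Answer: ylagd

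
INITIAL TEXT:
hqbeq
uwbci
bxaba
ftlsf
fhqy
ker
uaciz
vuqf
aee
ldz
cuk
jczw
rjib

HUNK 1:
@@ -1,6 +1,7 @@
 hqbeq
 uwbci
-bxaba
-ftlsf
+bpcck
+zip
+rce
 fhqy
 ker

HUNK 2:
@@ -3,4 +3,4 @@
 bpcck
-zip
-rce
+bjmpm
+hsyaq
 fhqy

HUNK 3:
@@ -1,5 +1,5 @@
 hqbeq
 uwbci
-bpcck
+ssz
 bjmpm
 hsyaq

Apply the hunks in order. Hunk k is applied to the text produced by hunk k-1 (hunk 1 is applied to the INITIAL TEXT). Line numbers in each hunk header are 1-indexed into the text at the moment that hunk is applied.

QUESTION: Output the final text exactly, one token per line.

Answer: hqbeq
uwbci
ssz
bjmpm
hsyaq
fhqy
ker
uaciz
vuqf
aee
ldz
cuk
jczw
rjib

Derivation:
Hunk 1: at line 1 remove [bxaba,ftlsf] add [bpcck,zip,rce] -> 14 lines: hqbeq uwbci bpcck zip rce fhqy ker uaciz vuqf aee ldz cuk jczw rjib
Hunk 2: at line 3 remove [zip,rce] add [bjmpm,hsyaq] -> 14 lines: hqbeq uwbci bpcck bjmpm hsyaq fhqy ker uaciz vuqf aee ldz cuk jczw rjib
Hunk 3: at line 1 remove [bpcck] add [ssz] -> 14 lines: hqbeq uwbci ssz bjmpm hsyaq fhqy ker uaciz vuqf aee ldz cuk jczw rjib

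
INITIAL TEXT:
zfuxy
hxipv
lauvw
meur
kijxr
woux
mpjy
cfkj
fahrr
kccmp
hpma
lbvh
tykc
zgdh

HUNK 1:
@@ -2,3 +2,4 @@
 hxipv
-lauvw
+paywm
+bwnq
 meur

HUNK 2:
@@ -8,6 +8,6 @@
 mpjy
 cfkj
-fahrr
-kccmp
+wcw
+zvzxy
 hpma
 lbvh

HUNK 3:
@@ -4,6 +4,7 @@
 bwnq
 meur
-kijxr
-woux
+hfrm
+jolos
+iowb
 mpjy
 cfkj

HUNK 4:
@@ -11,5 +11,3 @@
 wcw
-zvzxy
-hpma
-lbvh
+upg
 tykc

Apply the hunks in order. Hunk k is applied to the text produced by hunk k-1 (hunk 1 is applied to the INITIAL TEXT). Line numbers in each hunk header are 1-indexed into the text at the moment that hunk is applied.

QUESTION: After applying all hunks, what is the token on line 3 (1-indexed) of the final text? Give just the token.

Answer: paywm

Derivation:
Hunk 1: at line 2 remove [lauvw] add [paywm,bwnq] -> 15 lines: zfuxy hxipv paywm bwnq meur kijxr woux mpjy cfkj fahrr kccmp hpma lbvh tykc zgdh
Hunk 2: at line 8 remove [fahrr,kccmp] add [wcw,zvzxy] -> 15 lines: zfuxy hxipv paywm bwnq meur kijxr woux mpjy cfkj wcw zvzxy hpma lbvh tykc zgdh
Hunk 3: at line 4 remove [kijxr,woux] add [hfrm,jolos,iowb] -> 16 lines: zfuxy hxipv paywm bwnq meur hfrm jolos iowb mpjy cfkj wcw zvzxy hpma lbvh tykc zgdh
Hunk 4: at line 11 remove [zvzxy,hpma,lbvh] add [upg] -> 14 lines: zfuxy hxipv paywm bwnq meur hfrm jolos iowb mpjy cfkj wcw upg tykc zgdh
Final line 3: paywm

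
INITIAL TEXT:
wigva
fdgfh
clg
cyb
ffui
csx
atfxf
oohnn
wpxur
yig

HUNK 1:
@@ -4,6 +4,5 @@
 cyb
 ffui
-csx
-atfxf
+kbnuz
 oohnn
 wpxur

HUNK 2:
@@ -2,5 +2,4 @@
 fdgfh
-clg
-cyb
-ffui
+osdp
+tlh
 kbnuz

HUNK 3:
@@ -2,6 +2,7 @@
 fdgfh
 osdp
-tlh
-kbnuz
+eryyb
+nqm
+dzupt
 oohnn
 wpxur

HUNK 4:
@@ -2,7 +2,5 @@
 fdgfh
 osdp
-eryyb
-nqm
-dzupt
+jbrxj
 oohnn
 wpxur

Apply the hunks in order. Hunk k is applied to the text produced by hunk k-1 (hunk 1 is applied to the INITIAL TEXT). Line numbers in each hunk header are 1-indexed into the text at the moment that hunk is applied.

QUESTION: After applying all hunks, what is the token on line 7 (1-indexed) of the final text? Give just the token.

Hunk 1: at line 4 remove [csx,atfxf] add [kbnuz] -> 9 lines: wigva fdgfh clg cyb ffui kbnuz oohnn wpxur yig
Hunk 2: at line 2 remove [clg,cyb,ffui] add [osdp,tlh] -> 8 lines: wigva fdgfh osdp tlh kbnuz oohnn wpxur yig
Hunk 3: at line 2 remove [tlh,kbnuz] add [eryyb,nqm,dzupt] -> 9 lines: wigva fdgfh osdp eryyb nqm dzupt oohnn wpxur yig
Hunk 4: at line 2 remove [eryyb,nqm,dzupt] add [jbrxj] -> 7 lines: wigva fdgfh osdp jbrxj oohnn wpxur yig
Final line 7: yig

Answer: yig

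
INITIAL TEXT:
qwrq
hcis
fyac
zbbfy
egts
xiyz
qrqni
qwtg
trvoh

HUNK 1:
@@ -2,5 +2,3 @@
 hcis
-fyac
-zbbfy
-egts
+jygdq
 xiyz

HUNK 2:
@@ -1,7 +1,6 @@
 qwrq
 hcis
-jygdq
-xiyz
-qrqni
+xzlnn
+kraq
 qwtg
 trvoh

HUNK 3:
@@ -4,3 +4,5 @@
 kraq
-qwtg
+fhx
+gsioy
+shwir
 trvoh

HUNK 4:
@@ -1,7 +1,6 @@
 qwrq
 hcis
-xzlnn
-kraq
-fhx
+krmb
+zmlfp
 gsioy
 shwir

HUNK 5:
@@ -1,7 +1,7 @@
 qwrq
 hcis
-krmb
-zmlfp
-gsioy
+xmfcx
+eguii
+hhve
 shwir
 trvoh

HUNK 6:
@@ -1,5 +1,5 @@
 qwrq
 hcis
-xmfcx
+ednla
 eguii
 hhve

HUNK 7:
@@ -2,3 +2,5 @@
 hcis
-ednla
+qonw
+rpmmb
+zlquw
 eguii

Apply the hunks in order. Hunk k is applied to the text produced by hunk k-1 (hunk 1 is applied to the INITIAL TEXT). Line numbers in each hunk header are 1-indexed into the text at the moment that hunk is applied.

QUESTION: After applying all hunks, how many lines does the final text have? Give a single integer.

Answer: 9

Derivation:
Hunk 1: at line 2 remove [fyac,zbbfy,egts] add [jygdq] -> 7 lines: qwrq hcis jygdq xiyz qrqni qwtg trvoh
Hunk 2: at line 1 remove [jygdq,xiyz,qrqni] add [xzlnn,kraq] -> 6 lines: qwrq hcis xzlnn kraq qwtg trvoh
Hunk 3: at line 4 remove [qwtg] add [fhx,gsioy,shwir] -> 8 lines: qwrq hcis xzlnn kraq fhx gsioy shwir trvoh
Hunk 4: at line 1 remove [xzlnn,kraq,fhx] add [krmb,zmlfp] -> 7 lines: qwrq hcis krmb zmlfp gsioy shwir trvoh
Hunk 5: at line 1 remove [krmb,zmlfp,gsioy] add [xmfcx,eguii,hhve] -> 7 lines: qwrq hcis xmfcx eguii hhve shwir trvoh
Hunk 6: at line 1 remove [xmfcx] add [ednla] -> 7 lines: qwrq hcis ednla eguii hhve shwir trvoh
Hunk 7: at line 2 remove [ednla] add [qonw,rpmmb,zlquw] -> 9 lines: qwrq hcis qonw rpmmb zlquw eguii hhve shwir trvoh
Final line count: 9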